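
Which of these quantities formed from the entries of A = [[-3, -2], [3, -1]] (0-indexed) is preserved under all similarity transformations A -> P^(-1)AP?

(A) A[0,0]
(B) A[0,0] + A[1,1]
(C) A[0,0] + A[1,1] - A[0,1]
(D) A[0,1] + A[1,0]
B

A[0,0] + A[1,1] is the trace of A. By the cyclic property of the trace, tr(P^(-1)AP) = tr(APP^(-1)) = tr(A), so it is the same for every matrix similar to A.

The other combinations are not similarity invariants. For example, take P = [[1, -1], [0, 1]] (det P = 1), so P^(-1) = [[1, 1], [0, 1]] and
B = P^(-1)AP = [[0, -3], [3, -4]].
Evaluating each option on A and on B:
(A) A[0,0]: -3 for A, 0 for B -> changes
(B) A[0,0] + A[1,1]: -4 for A, -4 for B -> unchanged
(C) A[0,0] + A[1,1] - A[0,1]: -2 for A, -1 for B -> changes
(D) A[0,1] + A[1,0]: 1 for A, 0 for B -> changes

Only (B) A[0,0] + A[1,1] = -4 survives (and it does so for every P, not just this one), so it is the invariant.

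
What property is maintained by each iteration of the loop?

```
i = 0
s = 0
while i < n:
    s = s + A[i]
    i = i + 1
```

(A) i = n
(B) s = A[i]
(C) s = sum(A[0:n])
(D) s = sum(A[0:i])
D

A loop invariant must hold before the first iteration and be re-established by every execution of the body.

(D) s = sum(A[0:i]): Initially i = 0 and s = 0 = sum of the empty slice A[0:0]. If s = sum(A[0:i]) holds at the top of an iteration, the body sets s to sum(A[0:i]) + A[i] = sum(A[0:i+1]) and then i to i+1, so s = sum(A[0:i]) holds again. At exit i = n, giving s = sum(A[0:n]).

The other options fail:
(A) i = n: false initially (i = 0); it is the exit condition, not an invariant.
(B) s = A[i]: after the first iteration s = A[0] but i = 1, so s = A[i] compares s with the wrong element (and fails in general).
(C) s = sum(A[0:n]): false before the loop (s = 0, not the full sum) -- it only becomes true at exit.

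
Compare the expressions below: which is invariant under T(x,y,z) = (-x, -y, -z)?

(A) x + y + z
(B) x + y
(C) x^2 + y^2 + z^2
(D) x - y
C

Apply T(x,y,z) = (-x, -y, -z) to each option, i.e. replace (x, y, z) by the transformed coordinates.
Substitute the transformed coordinates into each option and compare with the original:
(A) x + y + z  ->  (-x) + (-y) + (-z) = -x - y - z   [differs from x + y + z: not invariant]
(B) x + y  ->  (-x) + (-y) = -x - y   [differs from x + y: not invariant]
(C) x^2 + y^2 + z^2  ->  (-x)^2 + (-y)^2 + (-z)^2 = x^2 + y^2 + z^2   [equals x^2 + y^2 + z^2: invariant]
(D) x - y  ->  (-x) - (-y) = -x + y   [differs from x - y: not invariant]

Only option (C), x^2 + y^2 + z^2, is unchanged by the transformation.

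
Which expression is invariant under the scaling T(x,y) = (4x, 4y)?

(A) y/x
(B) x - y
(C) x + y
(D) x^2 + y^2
A

Under the uniform scaling T(x,y) = (4x, 4y):
Substitute the transformed coordinates into each option and compare with the original:
(A) y/x  ->  (4y)/(4x) = y/x   [equals y/x: invariant]
(B) x - y  ->  (4x) - (4y) = 4x - 4y   [differs from x - y: not invariant]
(C) x + y  ->  (4x) + (4y) = 4x + 4y   [differs from x + y: not invariant]
(D) x^2 + y^2  ->  (4x)^2 + (4y)^2 = 16x^2 + 16y^2   [differs from x^2 + y^2: not invariant]

Only option (A), y/x, is unchanged by the transformation.
The common factor 4 cancels in a ratio of coordinates, while sums, products and sums of squares pick up factors of 4 or 16.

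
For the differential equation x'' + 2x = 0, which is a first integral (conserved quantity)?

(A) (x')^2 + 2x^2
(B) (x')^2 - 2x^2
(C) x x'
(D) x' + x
A

A first integral I satisfies dI/dt = 0 along every solution. Differentiate each option and use the equation of motion:
(A) d/dt[(x')^2 + 2x^2] = 2x'x'' + 4x x' = 2x'(-2x) + 4x x' = 0
(B) d/dt[(x')^2 - 2x^2] = 2x'x'' - 4x x' = -8x x', not identically 0
(C) d/dt[x x'] = (x')^2 + x x'' = (x')^2 - 2x^2, not identically 0
(D) d/dt[x' + x] = x'' + x' = -2x + x', not identically 0

Only (A) has zero time-derivative. So the energy-like quantity (x')^2 + 2x^2 is the first integral.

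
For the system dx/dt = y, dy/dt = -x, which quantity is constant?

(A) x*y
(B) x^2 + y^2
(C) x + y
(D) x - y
B

A first integral I satisfies dI/dt = 0 along every solution. Differentiate each option and use the equation of motion:
(A) d/dt[x*y] = (dx/dt)y + x(dy/dt) = y^2 - x^2, not identically 0
(B) d/dt[x^2 + y^2] = 2x*dx/dt + 2y*dy/dt = 2x*y + 2y*(-x) = 0
(C) d/dt[x + y] = y + (-x) = y - x, not identically 0
(D) d/dt[x - y] = y - (-x) = x + y, not identically 0

Only (B) has zero time-derivative. So x^2 + y^2 (the squared radius; trajectories are circles) is the conserved quantity.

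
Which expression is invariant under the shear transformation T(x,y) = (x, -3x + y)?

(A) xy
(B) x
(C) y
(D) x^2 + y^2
B

Under the shear T(x,y) = (x, -3x + y):
Substitute the transformed coordinates into each option and compare with the original:
(A) xy  ->  (x)(-3x + y) = -3x^2 + xy   [differs from xy: not invariant]
(B) x  ->  (x) = x   [equals x: invariant]
(C) y  ->  (-3x + y) = -3x + y   [differs from y: not invariant]
(D) x^2 + y^2  ->  (x)^2 + (-3x + y)^2 = 10x^2 - 6xy + y^2   [differs from x^2 + y^2: not invariant]

Only option (B), x, is unchanged by the transformation.
A vertical shear moves points parallel to the y-axis, so the x-coordinate (and any function of x alone) is unchanged.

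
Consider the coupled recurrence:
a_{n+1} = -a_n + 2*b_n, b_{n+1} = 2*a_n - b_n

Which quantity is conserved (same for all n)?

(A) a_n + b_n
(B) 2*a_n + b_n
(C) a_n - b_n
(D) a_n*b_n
A

Replace a_n by a_{n+1} = -a_n + 2*b_n and b_n by b_{n+1} = 2*a_n - b_n in each option and simplify:
(A) a_n + b_n  ->  (-a_n + 2*b_n) + (2*a_n - b_n) = a_n + b_n   [conserved]
(B) 2*a_n + b_n  ->  2*(-a_n + 2*b_n) + (2*a_n - b_n) = 3*b_n   [not conserved]
(C) a_n - b_n  ->  (-a_n + 2*b_n) - (2*a_n - b_n) = -3*a_n + 3*b_n   [not conserved]
(D) a_n*b_n  ->  (-a_n + 2*b_n)*(2*a_n - b_n) = -2*a_n^2 + 5*a_n*b_n - 2*b_n^2   [not conserved]

Only (A) a_n + b_n returns to itself after one step, so it is the conserved quantity.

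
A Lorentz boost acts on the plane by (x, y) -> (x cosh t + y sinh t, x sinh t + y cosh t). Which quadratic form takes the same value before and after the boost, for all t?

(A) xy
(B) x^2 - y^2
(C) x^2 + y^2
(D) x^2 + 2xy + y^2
B

Write x' = x cosh t + y sinh t, y' = x sinh t + y cosh t and substitute into each option:
(A) xy: (x cosh t + y sinh t)(x sinh t + y cosh t) = xy(cosh^2 t + sinh^2 t) + (x^2 + y^2) sinh t cosh t = xy cosh 2t + (x^2 + y^2)(sinh 2t)/2   [not invariant for t != 0]
(B) x^2 - y^2: (x cosh t + y sinh t)^2 - (x sinh t + y cosh t)^2 = x^2(cosh^2 t - sinh^2 t) + 2xy(cosh t sinh t - sinh t cosh t) + y^2(sinh^2 t - cosh^2 t) = x^2 - y^2   [invariant, using cosh^2 t - sinh^2 t = 1]
(C) x^2 + y^2: (x cosh t + y sinh t)^2 + (x sinh t + y cosh t)^2 = (x^2 + y^2)(cosh^2 t + sinh^2 t) + 4xy sinh t cosh t = (x^2 + y^2) cosh 2t + 2xy sinh 2t   [not invariant for t != 0]
(D) x^2 + 2xy + y^2: (x' + y')^2 with x' + y' = (x + y)(cosh t + sinh t) = (x + y)e^t, so it becomes (x + y)^2 e^(2t)   [not invariant for t != 0]

Only (B) x^2 - y^2 is unchanged; it is the Minkowski form preserved by Lorentz boosts, just as x^2 + y^2 is preserved by ordinary rotations.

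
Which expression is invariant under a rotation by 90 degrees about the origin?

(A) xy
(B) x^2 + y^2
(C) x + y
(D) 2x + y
B

A rotation by 90 degrees sends (x, y) to (-y, x).
Substitute the transformed coordinates into each option and compare with the original:
(A) xy  ->  (-y)(x) = -xy   [differs from xy: not invariant]
(B) x^2 + y^2  ->  (-y)^2 + (x)^2 = x^2 + y^2   [equals x^2 + y^2: invariant]
(C) x + y  ->  (-y) + (x) = x - y   [differs from x + y: not invariant]
(D) 2x + y  ->  2(-y) + (x) = x - 2y   [differs from 2x + y: not invariant]

Only option (B), x^2 + y^2, is unchanged by the transformation.
Geometrically, x^2 + y^2 is the squared distance from the origin, which every rotation about the origin preserves.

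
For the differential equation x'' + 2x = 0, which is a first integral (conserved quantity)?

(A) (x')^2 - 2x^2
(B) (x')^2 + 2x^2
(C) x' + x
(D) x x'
B

A first integral I satisfies dI/dt = 0 along every solution. Differentiate each option and use the equation of motion:
(A) d/dt[(x')^2 - 2x^2] = 2x'x'' - 4x x' = -8x x', not identically 0
(B) d/dt[(x')^2 + 2x^2] = 2x'x'' + 4x x' = 2x'(-2x) + 4x x' = 0
(C) d/dt[x' + x] = x'' + x' = -2x + x', not identically 0
(D) d/dt[x x'] = (x')^2 + x x'' = (x')^2 - 2x^2, not identically 0

Only (B) has zero time-derivative. So the energy-like quantity (x')^2 + 2x^2 is the first integral.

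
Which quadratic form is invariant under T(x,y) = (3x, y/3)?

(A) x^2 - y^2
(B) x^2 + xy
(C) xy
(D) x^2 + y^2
C

T multiplies x by 3 and divides y by 3.
Substitute the transformed coordinates into each option and compare with the original:
(A) x^2 - y^2  ->  (3x)^2 - (y/3)^2 = 9x^2 - y^2/9   [differs from x^2 - y^2: not invariant]
(B) x^2 + xy  ->  (3x)^2 + (3x)(y/3) = 9x^2 + xy   [differs from x^2 + xy: not invariant]
(C) xy  ->  (3x)(y/3) = xy   [equals xy: invariant]
(D) x^2 + y^2  ->  (3x)^2 + (y/3)^2 = 9x^2 + y^2/9   [differs from x^2 + y^2: not invariant]

Only option (C), xy, is unchanged by the transformation.
The factors 3 and 1/3 cancel only in the pure product xy.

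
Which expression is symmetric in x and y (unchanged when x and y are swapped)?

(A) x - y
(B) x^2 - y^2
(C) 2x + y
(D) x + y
D

A symmetric expression is unchanged when the variables are permuted; here the transformation to test is the swap (x, y) -> (y, x).
Substitute the transformed coordinates into each option and compare with the original:
(A) x - y  ->  (y) - (x) = -x + y   [differs from x - y: not invariant]
(B) x^2 - y^2  ->  (y)^2 - (x)^2 = -x^2 + y^2   [differs from x^2 - y^2: not invariant]
(C) 2x + y  ->  2(y) + (x) = x + 2y   [differs from 2x + y: not invariant]
(D) x + y  ->  (y) + (x) = x + y   [equals x + y: invariant]

Only option (D), x + y, is unchanged by the transformation.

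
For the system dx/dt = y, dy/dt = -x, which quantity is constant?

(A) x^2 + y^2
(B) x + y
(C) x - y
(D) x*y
A

A first integral I satisfies dI/dt = 0 along every solution. Differentiate each option and use the equation of motion:
(A) d/dt[x^2 + y^2] = 2x*dx/dt + 2y*dy/dt = 2x*y + 2y*(-x) = 0
(B) d/dt[x + y] = y + (-x) = y - x, not identically 0
(C) d/dt[x - y] = y - (-x) = x + y, not identically 0
(D) d/dt[x*y] = (dx/dt)y + x(dy/dt) = y^2 - x^2, not identically 0

Only (A) has zero time-derivative. So x^2 + y^2 (the squared radius; trajectories are circles) is the conserved quantity.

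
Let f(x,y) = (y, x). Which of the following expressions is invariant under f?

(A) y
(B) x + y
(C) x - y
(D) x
B

For f(x,y) = (y, x):
After applying f: x' = y, y' = x. So x' + y' = y + x = x + y.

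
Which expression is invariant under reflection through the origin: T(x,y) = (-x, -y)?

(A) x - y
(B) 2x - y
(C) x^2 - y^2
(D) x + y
C

The map is reflection through the origin: T(x,y) = (-x, -y).
Substitute the transformed coordinates into each option and compare with the original:
(A) x - y  ->  (-x) - (-y) = -x + y   [differs from x - y: not invariant]
(B) 2x - y  ->  2(-x) - (-y) = -2x + y   [differs from 2x - y: not invariant]
(C) x^2 - y^2  ->  (-x)^2 - (-y)^2 = x^2 - y^2   [equals x^2 - y^2: invariant]
(D) x + y  ->  (-x) + (-y) = -x - y   [differs from x + y: not invariant]

Only option (C), x^2 - y^2, is unchanged by the transformation.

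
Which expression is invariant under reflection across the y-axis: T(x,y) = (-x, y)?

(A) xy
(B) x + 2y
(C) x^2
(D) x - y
C

The map is reflection across the y-axis: T(x,y) = (-x, y).
Substitute the transformed coordinates into each option and compare with the original:
(A) xy  ->  (-x)(y) = -xy   [differs from xy: not invariant]
(B) x + 2y  ->  (-x) + 2(y) = -x + 2y   [differs from x + 2y: not invariant]
(C) x^2  ->  (-x)^2 = x^2   [equals x^2: invariant]
(D) x - y  ->  (-x) - (y) = -x - y   [differs from x - y: not invariant]

Only option (C), x^2, is unchanged by the transformation.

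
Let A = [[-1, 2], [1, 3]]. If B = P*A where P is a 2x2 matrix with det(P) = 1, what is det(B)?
-5

By the multiplicative property of determinants, det(B) = det(P*A) = det(P) * det(A) = det(A),
so the determinant is invariant under multiplication by any determinant-1 matrix; we just need det(A).

det(A) = (-1)(3) - (2)(1) = -3 - 2 = -5

Therefore det(B) = 1 * (-5) = -5.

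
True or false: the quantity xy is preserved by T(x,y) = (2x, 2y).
False

Substitute T(x,y) = (2x, 2y) into the expression and compare with the original.

Original: xy
After applying T: (2x)(2y) = 4xy

This differs from the original xy (difference: 3xy), so the expression is NOT invariant.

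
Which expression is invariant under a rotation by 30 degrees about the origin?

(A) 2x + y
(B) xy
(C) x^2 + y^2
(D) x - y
C

A rotation by 30 degrees sends (x, y) to (sqrt(3)x/2 - y/2, x/2 + sqrt(3)y/2).
Substitute the transformed coordinates into each option and compare with the original:
(A) 2x + y  ->  2(sqrt(3)x/2 - y/2) + (x/2 + sqrt(3)y/2) = x/2 + sqrt(3)x - y + sqrt(3)y/2   [differs from 2x + y: not invariant]
(B) xy  ->  (sqrt(3)x/2 - y/2)(x/2 + sqrt(3)y/2) = sqrt(3)x^2/4 + xy/2 - sqrt(3)y^2/4   [differs from xy: not invariant]
(C) x^2 + y^2  ->  (sqrt(3)x/2 - y/2)^2 + (x/2 + sqrt(3)y/2)^2 = x^2 + y^2   [equals x^2 + y^2: invariant]
(D) x - y  ->  (sqrt(3)x/2 - y/2) - (x/2 + sqrt(3)y/2) = -x/2 + sqrt(3)x/2 - sqrt(3)y/2 - y/2   [differs from x - y: not invariant]

Only option (C), x^2 + y^2, is unchanged by the transformation.
Geometrically, x^2 + y^2 is the squared distance from the origin, which every rotation about the origin preserves.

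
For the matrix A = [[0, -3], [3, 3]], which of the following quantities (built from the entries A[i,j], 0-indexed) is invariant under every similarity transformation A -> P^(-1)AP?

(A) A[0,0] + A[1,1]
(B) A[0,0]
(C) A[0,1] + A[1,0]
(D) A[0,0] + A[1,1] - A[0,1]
A

A[0,0] + A[1,1] is the trace of A. By the cyclic property of the trace, tr(P^(-1)AP) = tr(APP^(-1)) = tr(A), so it is the same for every matrix similar to A.

The other combinations are not similarity invariants. For example, take P = [[1, 1], [1, 2]] (det P = 1), so P^(-1) = [[2, -1], [-1, 1]] and
B = P^(-1)AP = [[-12, -21], [9, 15]].
Evaluating each option on A and on B:
(A) A[0,0] + A[1,1]: 3 for A, 3 for B -> unchanged
(B) A[0,0]: 0 for A, -12 for B -> changes
(C) A[0,1] + A[1,0]: 0 for A, -12 for B -> changes
(D) A[0,0] + A[1,1] - A[0,1]: 6 for A, 24 for B -> changes

Only (A) A[0,0] + A[1,1] = 3 survives (and it does so for every P, not just this one), so it is the invariant.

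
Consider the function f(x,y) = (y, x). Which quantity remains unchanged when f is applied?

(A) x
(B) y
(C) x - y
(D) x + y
D

For f(x,y) = (y, x):
After applying f: x' = y, y' = x. So x' + y' = y + x = x + y.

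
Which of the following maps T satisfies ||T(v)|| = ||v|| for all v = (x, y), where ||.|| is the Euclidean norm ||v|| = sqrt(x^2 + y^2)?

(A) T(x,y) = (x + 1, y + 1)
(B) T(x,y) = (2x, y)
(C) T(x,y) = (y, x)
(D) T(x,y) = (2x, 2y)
C

A transformation preserves a norm if ||T(v)|| = ||v|| for every v; a single vector where the norm changes rules an option out.

(A) T(x,y) = (x + 1, y + 1): v = (1, 0) has norm sqrt((1)^2 + (0)^2) = 1, but T(v) = (2, 1) has norm sqrt(5) -- not preserved.
(B) T(x,y) = (2x, y): v = (1, 0) has norm sqrt((1)^2 + (0)^2) = 1, but T(v) = (2, 0) has norm 2 -- not preserved.
(C) T(x,y) = (y, x): preserves the norm -- it is an orthogonal map (a rotation/reflection), and (y)^2 + (x)^2 simplifies to x^2 + y^2.
(D) T(x,y) = (2x, 2y): v = (1, 0) has norm sqrt((1)^2 + (0)^2) = 1, but T(v) = (2, 0) has norm 2 -- not preserved.

Therefore the answer is (C).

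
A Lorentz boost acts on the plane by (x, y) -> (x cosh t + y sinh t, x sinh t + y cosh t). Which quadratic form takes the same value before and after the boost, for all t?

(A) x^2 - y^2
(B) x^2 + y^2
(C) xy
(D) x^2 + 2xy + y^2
A

Write x' = x cosh t + y sinh t, y' = x sinh t + y cosh t and substitute into each option:
(A) x^2 - y^2: (x cosh t + y sinh t)^2 - (x sinh t + y cosh t)^2 = x^2(cosh^2 t - sinh^2 t) + 2xy(cosh t sinh t - sinh t cosh t) + y^2(sinh^2 t - cosh^2 t) = x^2 - y^2   [invariant, using cosh^2 t - sinh^2 t = 1]
(B) x^2 + y^2: (x cosh t + y sinh t)^2 + (x sinh t + y cosh t)^2 = (x^2 + y^2)(cosh^2 t + sinh^2 t) + 4xy sinh t cosh t = (x^2 + y^2) cosh 2t + 2xy sinh 2t   [not invariant for t != 0]
(C) xy: (x cosh t + y sinh t)(x sinh t + y cosh t) = xy(cosh^2 t + sinh^2 t) + (x^2 + y^2) sinh t cosh t = xy cosh 2t + (x^2 + y^2)(sinh 2t)/2   [not invariant for t != 0]
(D) x^2 + 2xy + y^2: (x' + y')^2 with x' + y' = (x + y)(cosh t + sinh t) = (x + y)e^t, so it becomes (x + y)^2 e^(2t)   [not invariant for t != 0]

Only (A) x^2 - y^2 is unchanged; it is the Minkowski form preserved by Lorentz boosts, just as x^2 + y^2 is preserved by ordinary rotations.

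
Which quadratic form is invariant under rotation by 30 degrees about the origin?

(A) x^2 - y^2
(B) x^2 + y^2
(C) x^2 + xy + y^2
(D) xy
B

Rotation by 30 degrees sends (x, y) to (sqrt(3)x/2 - y/2, x/2 + sqrt(3)y/2).
Substitute the transformed coordinates into each option and compare with the original:
(A) x^2 - y^2  ->  (sqrt(3)x/2 - y/2)^2 - (x/2 + sqrt(3)y/2)^2 = x^2/2 - sqrt(3)xy - y^2/2   [differs from x^2 - y^2: not invariant]
(B) x^2 + y^2  ->  (sqrt(3)x/2 - y/2)^2 + (x/2 + sqrt(3)y/2)^2 = x^2 + y^2   [equals x^2 + y^2: invariant]
(C) x^2 + xy + y^2  ->  (sqrt(3)x/2 - y/2)^2 + (sqrt(3)x/2 - y/2)(x/2 + sqrt(3)y/2) + (x/2 + sqrt(3)y/2)^2 = sqrt(3)x^2/4 + x^2 + xy/2 - sqrt(3)y^2/4 + y^2   [differs from x^2 + xy + y^2: not invariant]
(D) xy  ->  (sqrt(3)x/2 - y/2)(x/2 + sqrt(3)y/2) = sqrt(3)x^2/4 + xy/2 - sqrt(3)y^2/4   [differs from xy: not invariant]

Only option (B), x^2 + y^2, is unchanged by the transformation.
x^2 + y^2 is the squared distance from the origin, which rotations preserve.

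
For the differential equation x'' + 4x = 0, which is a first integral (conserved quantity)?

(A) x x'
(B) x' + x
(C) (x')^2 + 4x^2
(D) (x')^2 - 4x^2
C

A first integral I satisfies dI/dt = 0 along every solution. Differentiate each option and use the equation of motion:
(A) d/dt[x x'] = (x')^2 + x x'' = (x')^2 - 4x^2, not identically 0
(B) d/dt[x' + x] = x'' + x' = -4x + x', not identically 0
(C) d/dt[(x')^2 + 4x^2] = 2x'x'' + 8x x' = 2x'(-4x) + 8x x' = 0
(D) d/dt[(x')^2 - 4x^2] = 2x'x'' - 8x x' = -16x x', not identically 0

Only (C) has zero time-derivative. So the energy-like quantity (x')^2 + 4x^2 is the first integral.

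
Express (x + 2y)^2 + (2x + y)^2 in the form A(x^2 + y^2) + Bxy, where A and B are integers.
5(x^2 + y^2) + 8xy

Expanding: (x + 2y)^2 = x^2 + 4xy + 4y^2
(2x + y)^2 = 4x^2 + 4xy + y^2
Sum = (1+4)(x^2+y^2) + 8xy = 5(x^2 + y^2) + 8xy
This is symmetric in x and y.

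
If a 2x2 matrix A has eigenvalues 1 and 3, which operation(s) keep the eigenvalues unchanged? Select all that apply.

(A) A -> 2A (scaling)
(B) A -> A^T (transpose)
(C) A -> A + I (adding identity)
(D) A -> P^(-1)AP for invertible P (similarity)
B and D

Eigenvalues are preserved by:
1. Similarity transformations: A -> P^(-1)AP (same characteristic polynomial)
2. Transpose: A^T has the same eigenvalues as A

Eigenvalues are NOT preserved by:
- Adding identity: eigenvalues become 1+1, 3+1
- Scaling: eigenvalues become 2, 6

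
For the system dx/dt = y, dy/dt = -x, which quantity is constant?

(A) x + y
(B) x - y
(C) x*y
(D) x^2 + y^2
D

A first integral I satisfies dI/dt = 0 along every solution. Differentiate each option and use the equation of motion:
(A) d/dt[x + y] = y + (-x) = y - x, not identically 0
(B) d/dt[x - y] = y - (-x) = x + y, not identically 0
(C) d/dt[x*y] = (dx/dt)y + x(dy/dt) = y^2 - x^2, not identically 0
(D) d/dt[x^2 + y^2] = 2x*dx/dt + 2y*dy/dt = 2x*y + 2y*(-x) = 0

Only (D) has zero time-derivative. So x^2 + y^2 (the squared radius; trajectories are circles) is the conserved quantity.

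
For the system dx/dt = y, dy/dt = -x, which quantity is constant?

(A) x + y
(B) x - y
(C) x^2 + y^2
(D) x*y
C

A first integral I satisfies dI/dt = 0 along every solution. Differentiate each option and use the equation of motion:
(A) d/dt[x + y] = y + (-x) = y - x, not identically 0
(B) d/dt[x - y] = y - (-x) = x + y, not identically 0
(C) d/dt[x^2 + y^2] = 2x*dx/dt + 2y*dy/dt = 2x*y + 2y*(-x) = 0
(D) d/dt[x*y] = (dx/dt)y + x(dy/dt) = y^2 - x^2, not identically 0

Only (C) has zero time-derivative. So x^2 + y^2 (the squared radius; trajectories are circles) is the conserved quantity.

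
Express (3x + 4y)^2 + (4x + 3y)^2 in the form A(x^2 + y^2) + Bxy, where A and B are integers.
25(x^2 + y^2) + 48xy

Expanding: (3x + 4y)^2 = 9x^2 + 24xy + 16y^2
(4x + 3y)^2 = 16x^2 + 24xy + 9y^2
Sum = (9+16)(x^2+y^2) + 48xy = 25(x^2 + y^2) + 48xy
This is symmetric in x and y.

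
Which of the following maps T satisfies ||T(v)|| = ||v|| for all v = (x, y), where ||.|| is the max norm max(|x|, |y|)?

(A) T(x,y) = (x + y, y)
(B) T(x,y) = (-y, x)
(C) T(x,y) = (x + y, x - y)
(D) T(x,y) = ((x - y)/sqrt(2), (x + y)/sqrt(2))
B

A transformation preserves a norm if ||T(v)|| = ||v|| for every v; a single vector where the norm changes rules an option out.

(A) T(x,y) = (x + y, y): v = (1, 1) has norm max(|1|, |1|) = 1, but T(v) = (2, 1) has norm 2 -- not preserved.
(B) T(x,y) = (-y, x): preserves the norm -- it only permutes the coordinates and/or flips signs, which leaves max(|x|, |y|) unchanged.
(C) T(x,y) = (x + y, x - y): v = (1, 1) has norm max(|1|, |1|) = 1, but T(v) = (2, 0) has norm 2 -- not preserved.
(D) T(x,y) = ((x - y)/sqrt(2), (x + y)/sqrt(2)): v = (1, 0) has norm max(|1|, |0|) = 1, but T(v) = (sqrt(2)/2, sqrt(2)/2) has norm sqrt(2)/2 -- not preserved.

Therefore the answer is (B).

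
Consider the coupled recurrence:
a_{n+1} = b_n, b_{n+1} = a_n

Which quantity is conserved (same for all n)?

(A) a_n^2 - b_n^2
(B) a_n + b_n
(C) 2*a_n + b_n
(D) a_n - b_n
B

Replace a_n by a_{n+1} = b_n and b_n by b_{n+1} = a_n in each option and simplify:
(A) a_n^2 - b_n^2  ->  (b_n)^2 - (a_n)^2 = -a_n^2 + b_n^2   [not conserved]
(B) a_n + b_n  ->  (b_n) + (a_n) = a_n + b_n   [conserved]
(C) 2*a_n + b_n  ->  2*(b_n) + (a_n) = a_n + 2*b_n   [not conserved]
(D) a_n - b_n  ->  (b_n) - (a_n) = -a_n + b_n   [not conserved]

Only (B) a_n + b_n returns to itself after one step, so it is the conserved quantity.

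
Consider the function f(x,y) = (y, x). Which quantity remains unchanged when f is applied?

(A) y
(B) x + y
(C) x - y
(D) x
B

For f(x,y) = (y, x):
After applying f: x' = y, y' = x. So x' + y' = y + x = x + y.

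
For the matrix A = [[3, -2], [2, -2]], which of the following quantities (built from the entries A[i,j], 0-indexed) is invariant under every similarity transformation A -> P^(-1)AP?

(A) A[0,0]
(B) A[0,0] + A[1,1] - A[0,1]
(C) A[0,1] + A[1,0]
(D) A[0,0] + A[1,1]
D

A[0,0] + A[1,1] is the trace of A. By the cyclic property of the trace, tr(P^(-1)AP) = tr(APP^(-1)) = tr(A), so it is the same for every matrix similar to A.

The other combinations are not similarity invariants. For example, take P = [[1, -1], [0, 1]] (det P = 1), so P^(-1) = [[1, 1], [0, 1]] and
B = P^(-1)AP = [[5, -9], [2, -4]].
Evaluating each option on A and on B:
(A) A[0,0]: 3 for A, 5 for B -> changes
(B) A[0,0] + A[1,1] - A[0,1]: 3 for A, 10 for B -> changes
(C) A[0,1] + A[1,0]: 0 for A, -7 for B -> changes
(D) A[0,0] + A[1,1]: 1 for A, 1 for B -> unchanged

Only (D) A[0,0] + A[1,1] = 1 survives (and it does so for every P, not just this one), so it is the invariant.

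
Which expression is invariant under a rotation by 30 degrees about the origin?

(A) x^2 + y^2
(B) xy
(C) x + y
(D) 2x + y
A

A rotation by 30 degrees sends (x, y) to (sqrt(3)x/2 - y/2, x/2 + sqrt(3)y/2).
Substitute the transformed coordinates into each option and compare with the original:
(A) x^2 + y^2  ->  (sqrt(3)x/2 - y/2)^2 + (x/2 + sqrt(3)y/2)^2 = x^2 + y^2   [equals x^2 + y^2: invariant]
(B) xy  ->  (sqrt(3)x/2 - y/2)(x/2 + sqrt(3)y/2) = sqrt(3)x^2/4 + xy/2 - sqrt(3)y^2/4   [differs from xy: not invariant]
(C) x + y  ->  (sqrt(3)x/2 - y/2) + (x/2 + sqrt(3)y/2) = x/2 + sqrt(3)x/2 - y/2 + sqrt(3)y/2   [differs from x + y: not invariant]
(D) 2x + y  ->  2(sqrt(3)x/2 - y/2) + (x/2 + sqrt(3)y/2) = x/2 + sqrt(3)x - y + sqrt(3)y/2   [differs from 2x + y: not invariant]

Only option (A), x^2 + y^2, is unchanged by the transformation.
Geometrically, x^2 + y^2 is the squared distance from the origin, which every rotation about the origin preserves.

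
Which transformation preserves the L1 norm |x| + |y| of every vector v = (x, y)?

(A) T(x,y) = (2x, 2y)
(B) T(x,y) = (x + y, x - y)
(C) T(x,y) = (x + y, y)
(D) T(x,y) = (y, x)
D

A transformation preserves a norm if ||T(v)|| = ||v|| for every v; a single vector where the norm changes rules an option out.

(A) T(x,y) = (2x, 2y): v = (1, 0) has norm |1| + |0| = 1, but T(v) = (2, 0) has norm 2 -- not preserved.
(B) T(x,y) = (x + y, x - y): v = (1, 0) has norm |1| + |0| = 1, but T(v) = (1, 1) has norm 2 -- not preserved.
(C) T(x,y) = (x + y, y): v = (0, 1) has norm |0| + |1| = 1, but T(v) = (1, 1) has norm 2 -- not preserved.
(D) T(x,y) = (y, x): preserves the norm -- it only permutes the coordinates and/or flips signs, which leaves |x| + |y| unchanged.

Therefore the answer is (D).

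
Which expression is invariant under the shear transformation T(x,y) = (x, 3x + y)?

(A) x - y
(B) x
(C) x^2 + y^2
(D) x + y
B

Under the shear T(x,y) = (x, 3x + y):
Substitute the transformed coordinates into each option and compare with the original:
(A) x - y  ->  (x) - (3x + y) = -2x - y   [differs from x - y: not invariant]
(B) x  ->  (x) = x   [equals x: invariant]
(C) x^2 + y^2  ->  (x)^2 + (3x + y)^2 = 10x^2 + 6xy + y^2   [differs from x^2 + y^2: not invariant]
(D) x + y  ->  (x) + (3x + y) = 4x + y   [differs from x + y: not invariant]

Only option (B), x, is unchanged by the transformation.
A vertical shear moves points parallel to the y-axis, so the x-coordinate (and any function of x alone) is unchanged.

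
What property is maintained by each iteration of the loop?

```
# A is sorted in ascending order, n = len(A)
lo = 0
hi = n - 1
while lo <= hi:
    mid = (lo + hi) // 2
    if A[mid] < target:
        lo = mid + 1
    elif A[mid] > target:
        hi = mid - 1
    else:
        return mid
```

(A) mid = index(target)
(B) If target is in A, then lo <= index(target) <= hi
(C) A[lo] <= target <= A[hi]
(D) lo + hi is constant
B

A loop invariant must hold before the first iteration and be re-established by every execution of the body.

(B) If target is in A, then lo <= index(target) <= hi: Before the loop [lo, hi] = [0, n-1] covers every index. When A[mid] < target, sortedness puts target strictly to the right of mid, so setting lo = mid + 1 keeps index(target) in [lo, hi]; symmetrically for hi = mid - 1. Hence 'if target is in A then lo <= index(target) <= hi' holds after every iteration, and when lo > hi it proves target is absent.

The other options fail:
(A) mid = index(target): mid is just the current probe; it equals index(target) only on the iteration that returns.
(C) A[lo] <= target <= A[hi]: fails when target is not in A (e.g. target < A[0] already violates it before the loop), so it is not maintained in general.
(D) lo + hi is constant: each iteration moves exactly one of lo, hi, so lo + hi changes (e.g. 0 + (n-1) becomes (mid+1) + (n-1)).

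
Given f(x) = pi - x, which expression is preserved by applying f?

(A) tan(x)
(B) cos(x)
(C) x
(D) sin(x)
D

For f(x) = pi - x:
sin(pi - x) = sin(x), so sine is invariant under this transformation.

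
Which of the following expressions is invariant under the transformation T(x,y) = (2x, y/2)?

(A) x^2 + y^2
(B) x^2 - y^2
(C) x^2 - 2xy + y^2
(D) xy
D

An expression E(x,y) is invariant under T if E(T(x,y)) = E(x,y). Here T(x,y) = (2x, y/2).
Substitute the transformed coordinates into each option and compare with the original:
(A) x^2 + y^2  ->  (2x)^2 + (y/2)^2 = 4x^2 + y^2/4   [differs from x^2 + y^2: not invariant]
(B) x^2 - y^2  ->  (2x)^2 - (y/2)^2 = 4x^2 - y^2/4   [differs from x^2 - y^2: not invariant]
(C) x^2 - 2xy + y^2  ->  (2x)^2 - 2(2x)(y/2) + (y/2)^2 = 4x^2 - 2xy + y^2/4   [differs from x^2 - 2xy + y^2: not invariant]
(D) xy  ->  (2x)(y/2) = xy   [equals xy: invariant]

Only option (D), xy, is unchanged by the transformation.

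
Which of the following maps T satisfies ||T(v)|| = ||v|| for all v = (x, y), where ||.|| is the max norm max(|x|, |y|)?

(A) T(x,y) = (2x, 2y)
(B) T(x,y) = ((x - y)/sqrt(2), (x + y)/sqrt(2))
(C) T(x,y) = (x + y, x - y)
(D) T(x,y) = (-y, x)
D

A transformation preserves a norm if ||T(v)|| = ||v|| for every v; a single vector where the norm changes rules an option out.

(A) T(x,y) = (2x, 2y): v = (1, 0) has norm max(|1|, |0|) = 1, but T(v) = (2, 0) has norm 2 -- not preserved.
(B) T(x,y) = ((x - y)/sqrt(2), (x + y)/sqrt(2)): v = (1, 0) has norm max(|1|, |0|) = 1, but T(v) = (sqrt(2)/2, sqrt(2)/2) has norm sqrt(2)/2 -- not preserved.
(C) T(x,y) = (x + y, x - y): v = (1, 1) has norm max(|1|, |1|) = 1, but T(v) = (2, 0) has norm 2 -- not preserved.
(D) T(x,y) = (-y, x): preserves the norm -- it only permutes the coordinates and/or flips signs, which leaves max(|x|, |y|) unchanged.

Therefore the answer is (D).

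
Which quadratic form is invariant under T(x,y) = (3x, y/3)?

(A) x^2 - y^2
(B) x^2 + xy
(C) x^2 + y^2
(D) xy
D

T multiplies x by 3 and divides y by 3.
Substitute the transformed coordinates into each option and compare with the original:
(A) x^2 - y^2  ->  (3x)^2 - (y/3)^2 = 9x^2 - y^2/9   [differs from x^2 - y^2: not invariant]
(B) x^2 + xy  ->  (3x)^2 + (3x)(y/3) = 9x^2 + xy   [differs from x^2 + xy: not invariant]
(C) x^2 + y^2  ->  (3x)^2 + (y/3)^2 = 9x^2 + y^2/9   [differs from x^2 + y^2: not invariant]
(D) xy  ->  (3x)(y/3) = xy   [equals xy: invariant]

Only option (D), xy, is unchanged by the transformation.
The factors 3 and 1/3 cancel only in the pure product xy.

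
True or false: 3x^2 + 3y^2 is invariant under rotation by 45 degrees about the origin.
True

Applying rotation by 45 degrees: x' = x*cos(45 degrees) - y*sin(45 degrees) = sqrt(2)x/2 - sqrt(2)y/2, y' = x*sin(45 degrees) + y*cos(45 degrees) = sqrt(2)x/2 + sqrt(2)y/2

Substituting into 3x^2 + 3y^2:
3(sqrt(2)x/2 - sqrt(2)y/2)^2 + 3(sqrt(2)x/2 + sqrt(2)y/2)^2
= 3x^2 + 3y^2

This equals the original expression 3x^2 + 3y^2, so it IS invariant.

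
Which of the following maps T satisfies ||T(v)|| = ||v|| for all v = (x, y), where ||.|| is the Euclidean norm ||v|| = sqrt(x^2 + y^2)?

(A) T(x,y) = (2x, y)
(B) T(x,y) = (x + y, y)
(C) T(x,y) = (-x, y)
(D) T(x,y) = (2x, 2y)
C

A transformation preserves a norm if ||T(v)|| = ||v|| for every v; a single vector where the norm changes rules an option out.

(A) T(x,y) = (2x, y): v = (1, 0) has norm sqrt((1)^2 + (0)^2) = 1, but T(v) = (2, 0) has norm 2 -- not preserved.
(B) T(x,y) = (x + y, y): v = (0, 1) has norm sqrt((0)^2 + (1)^2) = 1, but T(v) = (1, 1) has norm sqrt(2) -- not preserved.
(C) T(x,y) = (-x, y): preserves the norm -- it is an orthogonal map (a rotation/reflection), and (-x)^2 + (y)^2 simplifies to x^2 + y^2.
(D) T(x,y) = (2x, 2y): v = (1, 0) has norm sqrt((1)^2 + (0)^2) = 1, but T(v) = (2, 0) has norm 2 -- not preserved.

Therefore the answer is (C).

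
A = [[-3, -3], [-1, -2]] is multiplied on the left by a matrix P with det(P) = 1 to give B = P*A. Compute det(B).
3

By the multiplicative property of determinants, det(B) = det(P*A) = det(P) * det(A) = det(A),
so the determinant is invariant under multiplication by any determinant-1 matrix; we just need det(A).

det(A) = (-3)(-2) - (-3)(-1) = 6 - 3 = 3

Therefore det(B) = 1 * 3 = 3.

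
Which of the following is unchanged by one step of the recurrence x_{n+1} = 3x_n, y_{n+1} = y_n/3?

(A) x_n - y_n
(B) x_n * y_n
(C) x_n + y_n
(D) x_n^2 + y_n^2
B

For the recurrence x_{n+1} = 3x_n, y_{n+1} = y_n/3:

x_{n+1} * y_{n+1} = (3x_n) * (y_n/3) = x_n * y_n
The product is conserved.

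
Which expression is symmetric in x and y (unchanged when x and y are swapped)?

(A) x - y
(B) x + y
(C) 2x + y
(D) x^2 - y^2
B

A symmetric expression is unchanged when the variables are permuted; here the transformation to test is the swap (x, y) -> (y, x).
Substitute the transformed coordinates into each option and compare with the original:
(A) x - y  ->  (y) - (x) = -x + y   [differs from x - y: not invariant]
(B) x + y  ->  (y) + (x) = x + y   [equals x + y: invariant]
(C) 2x + y  ->  2(y) + (x) = x + 2y   [differs from 2x + y: not invariant]
(D) x^2 - y^2  ->  (y)^2 - (x)^2 = -x^2 + y^2   [differs from x^2 - y^2: not invariant]

Only option (B), x + y, is unchanged by the transformation.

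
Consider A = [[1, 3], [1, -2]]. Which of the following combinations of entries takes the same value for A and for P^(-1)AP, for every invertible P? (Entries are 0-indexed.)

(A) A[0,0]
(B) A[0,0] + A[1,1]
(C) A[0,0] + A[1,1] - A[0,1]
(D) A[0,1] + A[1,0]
B

A[0,0] + A[1,1] is the trace of A. By the cyclic property of the trace, tr(P^(-1)AP) = tr(APP^(-1)) = tr(A), so it is the same for every matrix similar to A.

The other combinations are not similarity invariants. For example, take P = [[2, 1], [1, 1]] (det P = 1), so P^(-1) = [[1, -1], [-1, 2]] and
B = P^(-1)AP = [[5, 5], [-5, -6]].
Evaluating each option on A and on B:
(A) A[0,0]: 1 for A, 5 for B -> changes
(B) A[0,0] + A[1,1]: -1 for A, -1 for B -> unchanged
(C) A[0,0] + A[1,1] - A[0,1]: -4 for A, -6 for B -> changes
(D) A[0,1] + A[1,0]: 4 for A, 0 for B -> changes

Only (B) A[0,0] + A[1,1] = -1 survives (and it does so for every P, not just this one), so it is the invariant.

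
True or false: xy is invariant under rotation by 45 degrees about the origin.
False

Applying rotation by 45 degrees: x' = x*cos(45 degrees) - y*sin(45 degrees) = sqrt(2)x/2 - sqrt(2)y/2, y' = x*sin(45 degrees) + y*cos(45 degrees) = sqrt(2)x/2 + sqrt(2)y/2

Substituting into xy:
(sqrt(2)x/2 - sqrt(2)y/2)(sqrt(2)x/2 + sqrt(2)y/2)
= x^2/2 - y^2/2

This differs from the original expression xy, so it is NOT invariant.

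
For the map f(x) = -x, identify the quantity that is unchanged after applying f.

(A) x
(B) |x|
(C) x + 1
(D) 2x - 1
B

For f(x) = -x:
Applying f replaces x by -x. Since |-x| = |x|, the absolute value is unchanged by f, whereas x -> -x, 2x - 1 -> -2x - 1 and x + 1 -> -x + 1 all change.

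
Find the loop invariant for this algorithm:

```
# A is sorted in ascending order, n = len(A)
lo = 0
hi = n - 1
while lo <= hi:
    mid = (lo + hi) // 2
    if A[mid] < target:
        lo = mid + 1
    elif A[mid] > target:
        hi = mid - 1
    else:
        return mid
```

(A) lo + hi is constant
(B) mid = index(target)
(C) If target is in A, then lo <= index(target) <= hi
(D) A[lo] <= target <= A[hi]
C

A loop invariant must hold before the first iteration and be re-established by every execution of the body.

(C) If target is in A, then lo <= index(target) <= hi: Before the loop [lo, hi] = [0, n-1] covers every index. When A[mid] < target, sortedness puts target strictly to the right of mid, so setting lo = mid + 1 keeps index(target) in [lo, hi]; symmetrically for hi = mid - 1. Hence 'if target is in A then lo <= index(target) <= hi' holds after every iteration, and when lo > hi it proves target is absent.

The other options fail:
(A) lo + hi is constant: each iteration moves exactly one of lo, hi, so lo + hi changes (e.g. 0 + (n-1) becomes (mid+1) + (n-1)).
(B) mid = index(target): mid is just the current probe; it equals index(target) only on the iteration that returns.
(D) A[lo] <= target <= A[hi]: fails when target is not in A (e.g. target < A[0] already violates it before the loop), so it is not maintained in general.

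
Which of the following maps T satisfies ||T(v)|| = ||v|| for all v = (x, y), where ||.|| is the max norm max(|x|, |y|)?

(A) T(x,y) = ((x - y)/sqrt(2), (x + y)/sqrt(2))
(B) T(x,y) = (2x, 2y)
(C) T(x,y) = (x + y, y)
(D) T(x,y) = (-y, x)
D

A transformation preserves a norm if ||T(v)|| = ||v|| for every v; a single vector where the norm changes rules an option out.

(A) T(x,y) = ((x - y)/sqrt(2), (x + y)/sqrt(2)): v = (1, 0) has norm max(|1|, |0|) = 1, but T(v) = (sqrt(2)/2, sqrt(2)/2) has norm sqrt(2)/2 -- not preserved.
(B) T(x,y) = (2x, 2y): v = (1, 0) has norm max(|1|, |0|) = 1, but T(v) = (2, 0) has norm 2 -- not preserved.
(C) T(x,y) = (x + y, y): v = (1, 1) has norm max(|1|, |1|) = 1, but T(v) = (2, 1) has norm 2 -- not preserved.
(D) T(x,y) = (-y, x): preserves the norm -- it only permutes the coordinates and/or flips signs, which leaves max(|x|, |y|) unchanged.

Therefore the answer is (D).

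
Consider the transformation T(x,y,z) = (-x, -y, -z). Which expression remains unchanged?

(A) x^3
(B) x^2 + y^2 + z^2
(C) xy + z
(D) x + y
B

Apply T(x,y,z) = (-x, -y, -z) to each option, i.e. replace (x, y, z) by the transformed coordinates.
Substitute the transformed coordinates into each option and compare with the original:
(A) x^3  ->  (-x)^3 = -x^3   [differs from x^3: not invariant]
(B) x^2 + y^2 + z^2  ->  (-x)^2 + (-y)^2 + (-z)^2 = x^2 + y^2 + z^2   [equals x^2 + y^2 + z^2: invariant]
(C) xy + z  ->  (-x)(-y) + (-z) = xy - z   [differs from xy + z: not invariant]
(D) x + y  ->  (-x) + (-y) = -x - y   [differs from x + y: not invariant]

Only option (B), x^2 + y^2 + z^2, is unchanged by the transformation.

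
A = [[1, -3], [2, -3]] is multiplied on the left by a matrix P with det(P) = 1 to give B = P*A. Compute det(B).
3

By the multiplicative property of determinants, det(B) = det(P*A) = det(P) * det(A) = det(A),
so the determinant is invariant under multiplication by any determinant-1 matrix; we just need det(A).

det(A) = (1)(-3) - (-3)(2) = -3 - (-6) = 3

Therefore det(B) = 1 * 3 = 3.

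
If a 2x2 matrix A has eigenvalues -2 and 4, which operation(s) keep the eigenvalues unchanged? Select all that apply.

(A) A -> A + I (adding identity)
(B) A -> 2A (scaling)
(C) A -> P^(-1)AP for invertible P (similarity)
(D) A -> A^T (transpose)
C and D

Eigenvalues are preserved by:
1. Similarity transformations: A -> P^(-1)AP (same characteristic polynomial)
2. Transpose: A^T has the same eigenvalues as A

Eigenvalues are NOT preserved by:
- Adding identity: eigenvalues become -2+1, 4+1
- Scaling: eigenvalues become -4, 8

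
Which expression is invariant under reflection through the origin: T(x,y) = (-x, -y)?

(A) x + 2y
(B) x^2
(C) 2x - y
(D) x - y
B

The map is reflection through the origin: T(x,y) = (-x, -y).
Substitute the transformed coordinates into each option and compare with the original:
(A) x + 2y  ->  (-x) + 2(-y) = -x - 2y   [differs from x + 2y: not invariant]
(B) x^2  ->  (-x)^2 = x^2   [equals x^2: invariant]
(C) 2x - y  ->  2(-x) - (-y) = -2x + y   [differs from 2x - y: not invariant]
(D) x - y  ->  (-x) - (-y) = -x + y   [differs from x - y: not invariant]

Only option (B), x^2, is unchanged by the transformation.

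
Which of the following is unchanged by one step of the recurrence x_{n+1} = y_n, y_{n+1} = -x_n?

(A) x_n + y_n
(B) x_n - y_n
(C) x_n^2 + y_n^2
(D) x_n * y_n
C

For the recurrence x_{n+1} = y_n, y_{n+1} = -x_n:

x_{n+1}^2 + y_{n+1}^2 = y_n^2 + (-x_n)^2 = x_n^2 + y_n^2
The sum of squares is conserved (like energy in a harmonic oscillator).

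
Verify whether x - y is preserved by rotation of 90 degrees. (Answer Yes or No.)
No

Applying rotation by 90 degrees: x' = x*cos(90 degrees) - y*sin(90 degrees) = -y, y' = x*sin(90 degrees) + y*cos(90 degrees) = x

Substituting into x - y:
(-y) - (x)
= -x - y

This differs from the original expression x - y, so it is NOT invariant.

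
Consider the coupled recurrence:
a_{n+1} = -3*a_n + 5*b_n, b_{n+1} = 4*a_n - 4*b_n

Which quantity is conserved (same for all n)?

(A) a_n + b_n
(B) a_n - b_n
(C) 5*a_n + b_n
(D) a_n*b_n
A

Replace a_n by a_{n+1} = -3*a_n + 5*b_n and b_n by b_{n+1} = 4*a_n - 4*b_n in each option and simplify:
(A) a_n + b_n  ->  (-3*a_n + 5*b_n) + (4*a_n - 4*b_n) = a_n + b_n   [conserved]
(B) a_n - b_n  ->  (-3*a_n + 5*b_n) - (4*a_n - 4*b_n) = -7*a_n + 9*b_n   [not conserved]
(C) 5*a_n + b_n  ->  5*(-3*a_n + 5*b_n) + (4*a_n - 4*b_n) = -11*a_n + 21*b_n   [not conserved]
(D) a_n*b_n  ->  (-3*a_n + 5*b_n)*(4*a_n - 4*b_n) = -12*a_n^2 + 32*a_n*b_n - 20*b_n^2   [not conserved]

Only (A) a_n + b_n returns to itself after one step, so it is the conserved quantity.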